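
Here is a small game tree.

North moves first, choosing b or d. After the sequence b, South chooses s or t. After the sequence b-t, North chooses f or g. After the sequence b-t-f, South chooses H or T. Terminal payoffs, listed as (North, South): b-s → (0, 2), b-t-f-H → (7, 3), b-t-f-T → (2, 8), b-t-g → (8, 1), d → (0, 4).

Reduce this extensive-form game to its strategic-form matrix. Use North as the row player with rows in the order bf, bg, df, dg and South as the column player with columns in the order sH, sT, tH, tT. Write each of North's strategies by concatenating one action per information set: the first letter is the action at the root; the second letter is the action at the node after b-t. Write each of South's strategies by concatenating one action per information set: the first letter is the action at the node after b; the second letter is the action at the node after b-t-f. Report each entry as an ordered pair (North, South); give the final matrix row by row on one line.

bf: (0,2) (0,2) (7,3) (2,8) | bg: (0,2) (0,2) (8,1) (8,1) | df: (0,4) (0,4) (0,4) (0,4) | dg: (0,4) (0,4) (0,4) (0,4)

           sH       sT       tH       tT
  bf    (0,2)    (0,2)    (7,3)    (2,8)
  bg    (0,2)    (0,2)    (8,1)    (8,1)
  df    (0,4)    (0,4)    (0,4)    (0,4)
  dg    (0,4)    (0,4)    (0,4)    (0,4)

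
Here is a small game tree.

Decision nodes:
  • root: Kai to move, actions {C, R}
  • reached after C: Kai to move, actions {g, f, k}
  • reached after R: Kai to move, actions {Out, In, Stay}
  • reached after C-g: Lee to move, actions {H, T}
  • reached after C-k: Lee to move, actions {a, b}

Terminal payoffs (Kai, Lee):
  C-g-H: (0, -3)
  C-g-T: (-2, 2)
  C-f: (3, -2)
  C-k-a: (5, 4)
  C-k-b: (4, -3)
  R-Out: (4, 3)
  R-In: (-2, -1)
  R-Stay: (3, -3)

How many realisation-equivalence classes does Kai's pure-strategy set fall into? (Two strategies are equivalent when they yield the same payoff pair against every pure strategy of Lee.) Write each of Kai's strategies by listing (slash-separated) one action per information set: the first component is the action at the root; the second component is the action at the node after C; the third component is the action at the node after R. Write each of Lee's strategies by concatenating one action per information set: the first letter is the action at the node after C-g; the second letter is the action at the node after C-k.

6

Kai has 18 pure strategies: C/g/Out, C/g/In, C/g/Stay, C/f/Out, C/f/In, C/f/Stay, C/k/Out, C/k/In, C/k/Stay, R/g/Out, R/g/In, R/g/Stay, R/f/Out, R/f/In, R/f/Stay, R/k/Out, R/k/In, R/k/Stay. Columns: Ha, Hb, Ta, Tb.
{C/g/Out, C/g/In, C/g/Stay} → row (0,-3) (0,-3) (-2,2) (-2,2)
{C/f/Out, C/f/In, C/f/Stay} → row (3,-2) (3,-2) (3,-2) (3,-2)
{C/k/Out, C/k/In, C/k/Stay} → row (5,4) (4,-3) (5,4) (4,-3)
{R/g/Out, R/f/Out, R/k/Out} → row (4,3) (4,3) (4,3) (4,3)
{R/g/In, R/f/In, R/k/In} → row (-2,-1) (-2,-1) (-2,-1) (-2,-1)
{R/g/Stay, R/f/Stay, R/k/Stay} → row (3,-3) (3,-3) (3,-3) (3,-3)
That's 6 distinct rows out of 18 strategies.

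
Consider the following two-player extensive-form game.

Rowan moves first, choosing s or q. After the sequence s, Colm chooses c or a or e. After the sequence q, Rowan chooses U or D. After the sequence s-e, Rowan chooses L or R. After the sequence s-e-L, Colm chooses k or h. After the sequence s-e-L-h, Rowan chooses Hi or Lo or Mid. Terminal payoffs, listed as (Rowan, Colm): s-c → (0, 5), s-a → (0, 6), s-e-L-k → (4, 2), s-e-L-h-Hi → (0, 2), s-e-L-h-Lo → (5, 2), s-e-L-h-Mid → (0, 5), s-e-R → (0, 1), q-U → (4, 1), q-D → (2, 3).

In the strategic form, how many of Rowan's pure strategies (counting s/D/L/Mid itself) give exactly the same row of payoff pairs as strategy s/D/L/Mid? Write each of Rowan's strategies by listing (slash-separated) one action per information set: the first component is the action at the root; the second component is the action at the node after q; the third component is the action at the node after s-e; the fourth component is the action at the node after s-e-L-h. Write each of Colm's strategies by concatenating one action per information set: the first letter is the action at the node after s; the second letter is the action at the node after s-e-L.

Row for s/D/L/Mid (columns ck, ch, ak, ah, ek, eh): (0,5) (0,5) (0,6) (0,6) (4,2) (0,5).
Under s/D/L/Mid, Rowan's choice at the node after q can never be reached regardless of what Colm does, so varying those choices leaves every outcome unchanged.
Holding the reachable choices fixed and varying the unreachable one freely already gives 2 equivalent strategies.
No other strategy reproduces this row, so those 2 are the full class: s/U/L/Mid, s/D/L/Mid.

2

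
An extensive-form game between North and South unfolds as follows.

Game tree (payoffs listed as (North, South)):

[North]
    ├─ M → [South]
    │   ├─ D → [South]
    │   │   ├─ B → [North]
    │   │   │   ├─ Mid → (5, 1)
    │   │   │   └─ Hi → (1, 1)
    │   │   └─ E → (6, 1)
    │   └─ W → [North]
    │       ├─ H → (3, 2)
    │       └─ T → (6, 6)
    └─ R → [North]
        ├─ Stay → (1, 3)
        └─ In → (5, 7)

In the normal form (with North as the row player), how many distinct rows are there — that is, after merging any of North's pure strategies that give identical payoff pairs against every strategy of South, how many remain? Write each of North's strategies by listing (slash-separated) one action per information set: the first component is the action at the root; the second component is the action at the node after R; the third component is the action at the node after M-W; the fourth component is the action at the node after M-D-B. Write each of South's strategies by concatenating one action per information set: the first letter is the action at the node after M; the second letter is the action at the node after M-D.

6

North has 16 pure strategies: M/Stay/H/Mid, M/Stay/H/Hi, M/Stay/T/Mid, M/Stay/T/Hi, M/In/H/Mid, M/In/H/Hi, M/In/T/Mid, M/In/T/Hi, R/Stay/H/Mid, R/Stay/H/Hi, R/Stay/T/Mid, R/Stay/T/Hi, R/In/H/Mid, R/In/H/Hi, R/In/T/Mid, R/In/T/Hi. Columns: DB, DE, WB, WE.
{M/Stay/H/Mid, M/In/H/Mid} → row (5,1) (6,1) (3,2) (3,2)
{M/Stay/H/Hi, M/In/H/Hi} → row (1,1) (6,1) (3,2) (3,2)
{M/Stay/T/Mid, M/In/T/Mid} → row (5,1) (6,1) (6,6) (6,6)
{M/Stay/T/Hi, M/In/T/Hi} → row (1,1) (6,1) (6,6) (6,6)
{R/Stay/H/Mid, R/Stay/H/Hi, R/Stay/T/Mid, R/Stay/T/Hi} → row (1,3) (1,3) (1,3) (1,3)
{R/In/H/Mid, R/In/H/Hi, R/In/T/Mid, R/In/T/Hi} → row (5,7) (5,7) (5,7) (5,7)
That's 6 distinct rows out of 16 strategies.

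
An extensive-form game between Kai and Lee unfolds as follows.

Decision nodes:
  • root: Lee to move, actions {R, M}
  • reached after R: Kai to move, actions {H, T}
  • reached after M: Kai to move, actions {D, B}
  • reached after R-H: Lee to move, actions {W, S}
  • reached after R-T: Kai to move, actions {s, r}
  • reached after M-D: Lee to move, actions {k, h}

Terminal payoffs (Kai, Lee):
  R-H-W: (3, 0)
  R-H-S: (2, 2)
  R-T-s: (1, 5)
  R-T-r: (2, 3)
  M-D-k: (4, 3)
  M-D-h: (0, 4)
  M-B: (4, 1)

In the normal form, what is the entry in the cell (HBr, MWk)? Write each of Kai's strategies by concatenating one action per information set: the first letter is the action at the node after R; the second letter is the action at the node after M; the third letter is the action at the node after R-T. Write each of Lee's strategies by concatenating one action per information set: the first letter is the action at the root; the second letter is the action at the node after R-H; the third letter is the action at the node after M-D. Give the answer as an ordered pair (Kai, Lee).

Trace the play path from the root:
  Lee plays M
  Kai plays B at [M]
→ terminal payoff (4, 1).
(Kai's choice at the node after R is never reached on this path, so it doesn't affect the outcome.)

(4, 1)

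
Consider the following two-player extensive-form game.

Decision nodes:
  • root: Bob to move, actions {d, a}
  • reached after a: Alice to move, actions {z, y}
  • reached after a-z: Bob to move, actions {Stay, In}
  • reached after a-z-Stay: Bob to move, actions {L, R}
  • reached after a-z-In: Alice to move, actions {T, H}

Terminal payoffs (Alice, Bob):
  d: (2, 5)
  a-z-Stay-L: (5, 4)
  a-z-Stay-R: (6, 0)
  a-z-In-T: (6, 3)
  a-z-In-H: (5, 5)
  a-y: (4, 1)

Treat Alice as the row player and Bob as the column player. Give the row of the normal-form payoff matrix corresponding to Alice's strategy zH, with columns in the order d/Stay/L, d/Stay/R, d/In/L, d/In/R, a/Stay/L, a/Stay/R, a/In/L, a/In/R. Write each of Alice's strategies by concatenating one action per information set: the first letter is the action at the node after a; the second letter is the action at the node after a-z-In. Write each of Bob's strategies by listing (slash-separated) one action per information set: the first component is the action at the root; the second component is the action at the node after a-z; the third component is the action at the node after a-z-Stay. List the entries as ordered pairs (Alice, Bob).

(2,5) (2,5) (2,5) (2,5) (5,4) (6,0) (5,5) (5,5)

vs d/Stay/L: Bob plays d → (2, 5)
vs d/Stay/R: Bob plays d → (2, 5)
vs d/In/L: Bob plays d → (2, 5)
vs d/In/R: Bob plays d → (2, 5)
vs a/Stay/L: Bob plays a → Alice plays z at [a] → Bob plays Stay at [a-z] → Bob plays L at [a-z-Stay] → (5, 4)
vs a/Stay/R: Bob plays a → Alice plays z at [a] → Bob plays Stay at [a-z] → Bob plays R at [a-z-Stay] → (6, 0)
vs a/In/L: Bob plays a → Alice plays z at [a] → Bob plays In at [a-z] → Alice plays H at [a-z-In] → (5, 5)
vs a/In/R: Bob plays a → Alice plays z at [a] → Bob plays In at [a-z] → Alice plays H at [a-z-In] → (5, 5)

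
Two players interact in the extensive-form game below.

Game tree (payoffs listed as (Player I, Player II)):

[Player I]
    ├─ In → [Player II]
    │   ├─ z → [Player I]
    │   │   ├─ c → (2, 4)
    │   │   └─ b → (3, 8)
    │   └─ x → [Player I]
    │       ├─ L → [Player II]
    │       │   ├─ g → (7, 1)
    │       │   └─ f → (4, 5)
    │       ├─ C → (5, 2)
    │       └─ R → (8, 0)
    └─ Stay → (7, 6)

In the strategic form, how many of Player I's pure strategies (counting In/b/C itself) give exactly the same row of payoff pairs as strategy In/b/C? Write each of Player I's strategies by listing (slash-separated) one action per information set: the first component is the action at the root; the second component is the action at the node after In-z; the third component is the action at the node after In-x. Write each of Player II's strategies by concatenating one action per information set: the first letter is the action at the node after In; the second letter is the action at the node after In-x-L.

Row for In/b/C (columns zg, zf, xg, xf): (3,8) (3,8) (5,2) (5,2).
Every one of Player I's information sets is on the play path for some reply by Player II when Player I follows In/b/C.
Changing the action at any of them therefore changes at least one column, so only In/b/C itself gives this row.

1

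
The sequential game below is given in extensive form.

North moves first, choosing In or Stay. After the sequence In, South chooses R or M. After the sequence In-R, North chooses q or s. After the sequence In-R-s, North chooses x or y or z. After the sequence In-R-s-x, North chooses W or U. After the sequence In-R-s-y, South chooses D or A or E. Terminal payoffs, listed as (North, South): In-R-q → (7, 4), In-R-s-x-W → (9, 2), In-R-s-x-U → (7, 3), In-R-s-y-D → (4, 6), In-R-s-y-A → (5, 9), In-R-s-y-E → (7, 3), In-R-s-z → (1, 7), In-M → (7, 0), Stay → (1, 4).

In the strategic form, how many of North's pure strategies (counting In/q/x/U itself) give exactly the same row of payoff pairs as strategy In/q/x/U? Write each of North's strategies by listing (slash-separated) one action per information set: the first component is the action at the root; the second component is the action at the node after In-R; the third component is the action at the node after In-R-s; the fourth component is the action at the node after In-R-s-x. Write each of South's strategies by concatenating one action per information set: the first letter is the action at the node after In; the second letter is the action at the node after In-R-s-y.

6

Row for In/q/x/U (columns RD, RA, RE, MD, MA, ME): (7,4) (7,4) (7,4) (7,0) (7,0) (7,0).
Under In/q/x/U, North's choice at the node after In-R-s and at the node after In-R-s-x can never be reached regardless of what South does, so varying those choices leaves every outcome unchanged.
Holding the reachable choices fixed and varying the unreachable ones freely already gives 3 × 2 = 6 equivalent strategies.
No other strategy reproduces this row, so those 6 are the full class: In/q/x/W, In/q/x/U, In/q/y/W, In/q/y/U, In/q/z/W, In/q/z/U.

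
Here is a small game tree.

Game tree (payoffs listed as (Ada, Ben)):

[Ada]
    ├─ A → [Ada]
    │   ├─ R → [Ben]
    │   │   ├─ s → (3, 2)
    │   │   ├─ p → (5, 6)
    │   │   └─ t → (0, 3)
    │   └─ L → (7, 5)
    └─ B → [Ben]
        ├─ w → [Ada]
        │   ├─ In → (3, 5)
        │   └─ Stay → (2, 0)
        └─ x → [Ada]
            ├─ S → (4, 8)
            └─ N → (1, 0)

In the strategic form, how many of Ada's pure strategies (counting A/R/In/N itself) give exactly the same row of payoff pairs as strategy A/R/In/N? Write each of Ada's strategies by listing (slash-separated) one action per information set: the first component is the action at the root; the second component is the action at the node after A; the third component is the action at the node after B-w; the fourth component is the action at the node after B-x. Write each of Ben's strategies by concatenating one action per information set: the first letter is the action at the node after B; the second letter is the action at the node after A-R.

Row for A/R/In/N (columns ws, wp, wt, xs, xp, xt): (3,2) (5,6) (0,3) (3,2) (5,6) (0,3).
Under A/R/In/N, Ada's choice at the node after B-w and at the node after B-x can never be reached regardless of what Ben does, so varying those choices leaves every outcome unchanged.
Holding the reachable choices fixed and varying the unreachable ones freely already gives 2 × 2 = 4 equivalent strategies.
No other strategy reproduces this row, so those 4 are the full class: A/R/In/S, A/R/In/N, A/R/Stay/S, A/R/Stay/N.

4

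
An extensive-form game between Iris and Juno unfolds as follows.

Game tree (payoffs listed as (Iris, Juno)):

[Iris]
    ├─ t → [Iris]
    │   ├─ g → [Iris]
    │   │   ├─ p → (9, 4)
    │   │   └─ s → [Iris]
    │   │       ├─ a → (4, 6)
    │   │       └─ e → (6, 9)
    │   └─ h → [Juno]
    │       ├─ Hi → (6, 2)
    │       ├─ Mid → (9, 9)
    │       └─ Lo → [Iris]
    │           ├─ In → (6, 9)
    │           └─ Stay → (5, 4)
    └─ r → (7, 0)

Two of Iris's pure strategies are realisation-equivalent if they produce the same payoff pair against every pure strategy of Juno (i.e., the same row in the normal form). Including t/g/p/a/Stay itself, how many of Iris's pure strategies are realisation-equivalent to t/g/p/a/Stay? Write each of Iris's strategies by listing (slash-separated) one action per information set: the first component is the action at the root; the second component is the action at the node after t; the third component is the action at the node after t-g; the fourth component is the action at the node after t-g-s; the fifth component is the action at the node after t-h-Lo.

Row for t/g/p/a/Stay (columns Hi, Mid, Lo): (9,4) (9,4) (9,4).
Under t/g/p/a/Stay, Iris's choice at the node after t-g-s and at the node after t-h-Lo can never be reached regardless of what Juno does, so varying those choices leaves every outcome unchanged.
Holding the reachable choices fixed and varying the unreachable ones freely already gives 2 × 2 = 4 equivalent strategies.
No other strategy reproduces this row, so those 4 are the full class: t/g/p/a/In, t/g/p/a/Stay, t/g/p/e/In, t/g/p/e/Stay.

4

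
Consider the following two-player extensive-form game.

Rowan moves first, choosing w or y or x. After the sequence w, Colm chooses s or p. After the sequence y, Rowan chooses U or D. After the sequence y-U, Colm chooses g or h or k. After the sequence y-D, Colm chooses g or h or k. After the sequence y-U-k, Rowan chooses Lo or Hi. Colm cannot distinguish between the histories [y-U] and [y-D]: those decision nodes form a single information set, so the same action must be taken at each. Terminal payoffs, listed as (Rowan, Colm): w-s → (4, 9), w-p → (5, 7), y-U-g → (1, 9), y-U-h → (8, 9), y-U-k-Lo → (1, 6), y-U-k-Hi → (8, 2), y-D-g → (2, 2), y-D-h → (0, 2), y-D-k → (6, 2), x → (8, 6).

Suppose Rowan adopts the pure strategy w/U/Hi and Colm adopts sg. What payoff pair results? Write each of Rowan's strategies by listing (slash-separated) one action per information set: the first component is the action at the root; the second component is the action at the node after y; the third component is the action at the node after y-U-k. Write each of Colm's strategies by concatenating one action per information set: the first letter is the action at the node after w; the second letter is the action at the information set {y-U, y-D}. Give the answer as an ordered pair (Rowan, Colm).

Trace the play path from the root:
  Rowan plays w
  Colm plays s at [w]
→ terminal payoff (4, 9).
(Rowan's choice at the node after y is never reached on this path, so it doesn't affect the outcome.)

(4, 9)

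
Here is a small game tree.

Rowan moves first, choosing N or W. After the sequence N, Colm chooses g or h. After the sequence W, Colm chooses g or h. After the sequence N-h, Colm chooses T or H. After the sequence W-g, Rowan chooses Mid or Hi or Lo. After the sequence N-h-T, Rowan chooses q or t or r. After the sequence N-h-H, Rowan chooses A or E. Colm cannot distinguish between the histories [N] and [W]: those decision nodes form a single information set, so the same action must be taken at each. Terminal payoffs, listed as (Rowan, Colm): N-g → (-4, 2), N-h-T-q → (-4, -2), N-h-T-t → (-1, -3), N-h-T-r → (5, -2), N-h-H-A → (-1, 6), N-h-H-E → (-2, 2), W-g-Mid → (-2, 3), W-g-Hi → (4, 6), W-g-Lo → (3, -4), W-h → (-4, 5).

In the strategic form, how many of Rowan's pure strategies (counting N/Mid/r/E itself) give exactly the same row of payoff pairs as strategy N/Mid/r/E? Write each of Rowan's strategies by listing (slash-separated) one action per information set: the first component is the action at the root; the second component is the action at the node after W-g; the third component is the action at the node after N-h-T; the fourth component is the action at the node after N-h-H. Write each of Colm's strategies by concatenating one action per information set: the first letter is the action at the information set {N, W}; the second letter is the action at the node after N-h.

Row for N/Mid/r/E (columns gT, gH, hT, hH): (-4,2) (-4,2) (5,-2) (-2,2).
Under N/Mid/r/E, Rowan's choice at the node after W-g can never be reached regardless of what Colm does, so varying those choices leaves every outcome unchanged.
Holding the reachable choices fixed and varying the unreachable one freely already gives 3 equivalent strategies.
No other strategy reproduces this row, so those 3 are the full class: N/Mid/r/E, N/Hi/r/E, N/Lo/r/E.

3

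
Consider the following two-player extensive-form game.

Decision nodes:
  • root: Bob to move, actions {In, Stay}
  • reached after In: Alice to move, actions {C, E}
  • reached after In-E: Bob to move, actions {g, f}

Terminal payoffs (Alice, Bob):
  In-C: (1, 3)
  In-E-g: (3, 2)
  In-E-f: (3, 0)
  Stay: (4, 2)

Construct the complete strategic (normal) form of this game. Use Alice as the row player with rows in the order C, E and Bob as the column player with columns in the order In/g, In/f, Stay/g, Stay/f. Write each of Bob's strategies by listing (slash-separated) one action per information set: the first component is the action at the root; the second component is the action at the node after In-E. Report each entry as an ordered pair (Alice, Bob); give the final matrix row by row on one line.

C: (1,3) (1,3) (4,2) (4,2) | E: (3,2) (3,0) (4,2) (4,2)

Row C: In/g→(1,3), In/f→(1,3), Stay/g→(4,2), Stay/f→(4,2)
Row E: In/g→(3,2), In/f→(3,0), Stay/g→(4,2), Stay/f→(4,2)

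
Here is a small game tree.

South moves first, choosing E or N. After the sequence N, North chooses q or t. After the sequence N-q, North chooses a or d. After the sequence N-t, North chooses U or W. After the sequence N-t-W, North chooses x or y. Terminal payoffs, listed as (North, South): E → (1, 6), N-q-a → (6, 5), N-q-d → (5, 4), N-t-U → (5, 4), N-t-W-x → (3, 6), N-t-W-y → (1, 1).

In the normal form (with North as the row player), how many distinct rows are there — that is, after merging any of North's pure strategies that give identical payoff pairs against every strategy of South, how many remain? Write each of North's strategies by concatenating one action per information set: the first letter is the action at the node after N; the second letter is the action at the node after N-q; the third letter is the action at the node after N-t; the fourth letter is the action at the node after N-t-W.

North has 16 pure strategies: qaUx, qaUy, qaWx, qaWy, qdUx, qdUy, qdWx, qdWy, taUx, taUy, taWx, taWy, tdUx, tdUy, tdWx, tdWy. Columns: E, N.
{qaUx, qaUy, qaWx, qaWy} → row (1,6) (6,5)
{qdUx, qdUy, qdWx, qdWy, taUx, taUy, tdUx, tdUy} → row (1,6) (5,4)
{taWx, tdWx} → row (1,6) (3,6)
{taWy, tdWy} → row (1,6) (1,1)
That's 4 distinct rows out of 16 strategies.

4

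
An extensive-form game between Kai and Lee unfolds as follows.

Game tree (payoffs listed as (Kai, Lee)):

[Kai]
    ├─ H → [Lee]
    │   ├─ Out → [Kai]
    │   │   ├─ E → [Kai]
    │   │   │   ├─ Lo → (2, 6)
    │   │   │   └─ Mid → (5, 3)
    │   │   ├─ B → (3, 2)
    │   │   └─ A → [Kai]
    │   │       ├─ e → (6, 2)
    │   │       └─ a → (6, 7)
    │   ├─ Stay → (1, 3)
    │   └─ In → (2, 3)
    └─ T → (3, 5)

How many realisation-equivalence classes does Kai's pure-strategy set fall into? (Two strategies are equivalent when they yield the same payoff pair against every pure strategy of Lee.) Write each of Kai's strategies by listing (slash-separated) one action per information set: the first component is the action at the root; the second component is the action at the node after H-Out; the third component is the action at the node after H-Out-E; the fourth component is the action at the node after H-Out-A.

Kai has 24 pure strategies: H/E/Lo/e, H/E/Lo/a, H/E/Mid/e, H/E/Mid/a, H/B/Lo/e, H/B/Lo/a, H/B/Mid/e, H/B/Mid/a, H/A/Lo/e, H/A/Lo/a, H/A/Mid/e, H/A/Mid/a, T/E/Lo/e, T/E/Lo/a, T/E/Mid/e, T/E/Mid/a, T/B/Lo/e, T/B/Lo/a, T/B/Mid/e, T/B/Mid/a, T/A/Lo/e, T/A/Lo/a, T/A/Mid/e, T/A/Mid/a. Columns: Out, Stay, In.
{H/E/Lo/e, H/E/Lo/a} → row (2,6) (1,3) (2,3)
{H/E/Mid/e, H/E/Mid/a} → row (5,3) (1,3) (2,3)
{H/B/Lo/e, H/B/Lo/a, H/B/Mid/e, H/B/Mid/a} → row (3,2) (1,3) (2,3)
{H/A/Lo/e, H/A/Mid/e} → row (6,2) (1,3) (2,3)
{H/A/Lo/a, H/A/Mid/a} → row (6,7) (1,3) (2,3)
{T/E/Lo/e, T/E/Lo/a, T/E/Mid/e, T/E/Mid/a, T/B/Lo/e, T/B/Lo/a, T/B/Mid/e, T/B/Mid/a, T/A/Lo/e, T/A/Lo/a, T/A/Mid/e, T/A/Mid/a} → row (3,5) (3,5) (3,5)
That's 6 distinct rows out of 24 strategies.

6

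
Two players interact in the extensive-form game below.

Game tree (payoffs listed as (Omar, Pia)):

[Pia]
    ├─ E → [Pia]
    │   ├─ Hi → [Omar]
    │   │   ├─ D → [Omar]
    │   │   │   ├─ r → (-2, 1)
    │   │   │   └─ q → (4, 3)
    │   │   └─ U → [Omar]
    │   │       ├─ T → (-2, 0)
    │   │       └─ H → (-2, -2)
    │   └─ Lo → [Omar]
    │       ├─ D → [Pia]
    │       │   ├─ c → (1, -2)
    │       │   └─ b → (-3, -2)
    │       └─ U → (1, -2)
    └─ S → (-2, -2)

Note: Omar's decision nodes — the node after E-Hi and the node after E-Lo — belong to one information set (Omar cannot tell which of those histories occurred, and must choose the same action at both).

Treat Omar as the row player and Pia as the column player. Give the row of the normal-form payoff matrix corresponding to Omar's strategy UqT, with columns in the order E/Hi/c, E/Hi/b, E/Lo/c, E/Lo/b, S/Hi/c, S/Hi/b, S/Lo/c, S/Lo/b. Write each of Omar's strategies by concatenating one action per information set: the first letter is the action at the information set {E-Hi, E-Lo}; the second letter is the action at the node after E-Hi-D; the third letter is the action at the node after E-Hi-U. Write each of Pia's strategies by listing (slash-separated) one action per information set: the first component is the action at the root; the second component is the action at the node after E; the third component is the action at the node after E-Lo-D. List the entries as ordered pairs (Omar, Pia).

vs E/Hi/c: Pia plays E → Pia plays Hi at [E] → Omar plays U at [E-Hi] → Omar plays T at [E-Hi-U] → (-2, 0)
vs E/Hi/b: Pia plays E → Pia plays Hi at [E] → Omar plays U at [E-Hi] → Omar plays T at [E-Hi-U] → (-2, 0)
vs E/Lo/c: Pia plays E → Pia plays Lo at [E] → Omar plays U at [E-Lo] → (1, -2)
vs E/Lo/b: Pia plays E → Pia plays Lo at [E] → Omar plays U at [E-Lo] → (1, -2)
vs S/Hi/c: Pia plays S → (-2, -2)
vs S/Hi/b: Pia plays S → (-2, -2)
vs S/Lo/c: Pia plays S → (-2, -2)
vs S/Lo/b: Pia plays S → (-2, -2)

(-2,0) (-2,0) (1,-2) (1,-2) (-2,-2) (-2,-2) (-2,-2) (-2,-2)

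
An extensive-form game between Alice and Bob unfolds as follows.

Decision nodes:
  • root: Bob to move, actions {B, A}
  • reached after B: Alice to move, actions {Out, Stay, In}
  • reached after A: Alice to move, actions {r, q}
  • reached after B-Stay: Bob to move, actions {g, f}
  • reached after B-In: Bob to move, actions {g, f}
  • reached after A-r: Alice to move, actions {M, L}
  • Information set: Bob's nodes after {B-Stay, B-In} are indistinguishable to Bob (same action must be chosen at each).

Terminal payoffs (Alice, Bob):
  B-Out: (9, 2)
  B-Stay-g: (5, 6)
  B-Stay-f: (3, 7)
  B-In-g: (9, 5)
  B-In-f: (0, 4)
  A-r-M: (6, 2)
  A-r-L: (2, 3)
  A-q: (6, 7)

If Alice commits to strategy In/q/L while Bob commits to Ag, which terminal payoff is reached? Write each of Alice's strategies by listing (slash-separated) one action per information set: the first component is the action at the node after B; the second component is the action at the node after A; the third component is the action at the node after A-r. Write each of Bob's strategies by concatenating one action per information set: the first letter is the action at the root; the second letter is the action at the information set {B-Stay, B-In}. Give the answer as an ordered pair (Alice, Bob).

(6, 7)

Trace the play path from the root:
  Bob plays A
  Alice plays q at [A]
→ terminal payoff (6, 7).
(Alice's choice at the node after B is never reached on this path, so it doesn't affect the outcome.)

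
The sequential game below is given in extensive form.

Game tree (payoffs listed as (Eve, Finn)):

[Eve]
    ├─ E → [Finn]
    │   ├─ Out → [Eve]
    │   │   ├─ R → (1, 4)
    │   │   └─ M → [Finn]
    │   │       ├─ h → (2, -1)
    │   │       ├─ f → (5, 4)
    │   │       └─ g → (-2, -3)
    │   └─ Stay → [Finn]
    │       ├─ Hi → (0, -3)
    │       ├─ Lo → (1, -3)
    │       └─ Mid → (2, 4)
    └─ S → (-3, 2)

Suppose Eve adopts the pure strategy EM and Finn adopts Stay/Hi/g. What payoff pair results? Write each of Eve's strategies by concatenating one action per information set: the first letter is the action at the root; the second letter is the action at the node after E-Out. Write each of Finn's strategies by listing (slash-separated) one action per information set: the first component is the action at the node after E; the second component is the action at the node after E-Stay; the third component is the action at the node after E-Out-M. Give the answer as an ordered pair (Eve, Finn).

(0, -3)

Trace the play path from the root:
  Eve plays E
  Finn plays Stay at [E]
  Finn plays Hi at [E-Stay]
→ terminal payoff (0, -3).
(Eve's choice at the node after E-Out is never reached on this path, so it doesn't affect the outcome.)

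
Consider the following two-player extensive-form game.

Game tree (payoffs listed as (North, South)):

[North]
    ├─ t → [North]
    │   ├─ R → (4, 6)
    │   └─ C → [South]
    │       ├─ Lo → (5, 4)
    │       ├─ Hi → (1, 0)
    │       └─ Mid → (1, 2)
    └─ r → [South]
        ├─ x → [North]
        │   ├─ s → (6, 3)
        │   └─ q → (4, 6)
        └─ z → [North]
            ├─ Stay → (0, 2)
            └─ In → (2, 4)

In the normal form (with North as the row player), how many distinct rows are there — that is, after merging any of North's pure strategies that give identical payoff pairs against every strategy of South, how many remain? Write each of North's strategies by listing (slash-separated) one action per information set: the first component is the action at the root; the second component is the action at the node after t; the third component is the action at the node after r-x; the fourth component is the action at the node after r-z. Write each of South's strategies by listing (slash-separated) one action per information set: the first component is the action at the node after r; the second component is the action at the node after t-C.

North has 16 pure strategies: t/R/s/Stay, t/R/s/In, t/R/q/Stay, t/R/q/In, t/C/s/Stay, t/C/s/In, t/C/q/Stay, t/C/q/In, r/R/s/Stay, r/R/s/In, r/R/q/Stay, r/R/q/In, r/C/s/Stay, r/C/s/In, r/C/q/Stay, r/C/q/In. Columns: x/Lo, x/Hi, x/Mid, z/Lo, z/Hi, z/Mid.
{t/R/s/Stay, t/R/s/In, t/R/q/Stay, t/R/q/In} → row (4,6) (4,6) (4,6) (4,6) (4,6) (4,6)
{t/C/s/Stay, t/C/s/In, t/C/q/Stay, t/C/q/In} → row (5,4) (1,0) (1,2) (5,4) (1,0) (1,2)
{r/R/s/Stay, r/C/s/Stay} → row (6,3) (6,3) (6,3) (0,2) (0,2) (0,2)
{r/R/s/In, r/C/s/In} → row (6,3) (6,3) (6,3) (2,4) (2,4) (2,4)
{r/R/q/Stay, r/C/q/Stay} → row (4,6) (4,6) (4,6) (0,2) (0,2) (0,2)
{r/R/q/In, r/C/q/In} → row (4,6) (4,6) (4,6) (2,4) (2,4) (2,4)
That's 6 distinct rows out of 16 strategies.

6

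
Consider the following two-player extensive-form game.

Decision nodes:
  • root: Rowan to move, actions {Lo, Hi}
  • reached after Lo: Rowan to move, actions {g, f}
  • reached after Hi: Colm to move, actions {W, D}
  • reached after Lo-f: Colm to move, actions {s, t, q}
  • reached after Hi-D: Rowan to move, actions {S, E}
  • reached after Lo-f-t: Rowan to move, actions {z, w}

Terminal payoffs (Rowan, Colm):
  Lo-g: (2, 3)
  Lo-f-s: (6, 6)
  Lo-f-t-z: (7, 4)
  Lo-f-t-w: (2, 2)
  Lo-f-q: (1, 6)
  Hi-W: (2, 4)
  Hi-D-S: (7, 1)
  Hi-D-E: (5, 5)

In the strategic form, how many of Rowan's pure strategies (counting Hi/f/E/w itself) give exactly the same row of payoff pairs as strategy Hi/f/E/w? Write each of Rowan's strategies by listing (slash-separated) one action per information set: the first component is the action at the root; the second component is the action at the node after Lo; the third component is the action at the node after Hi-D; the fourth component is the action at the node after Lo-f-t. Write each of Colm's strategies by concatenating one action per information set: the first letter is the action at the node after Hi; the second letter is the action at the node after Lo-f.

4

Row for Hi/f/E/w (columns Ws, Wt, Wq, Ds, Dt, Dq): (2,4) (2,4) (2,4) (5,5) (5,5) (5,5).
Under Hi/f/E/w, Rowan's choice at the node after Lo and at the node after Lo-f-t can never be reached regardless of what Colm does, so varying those choices leaves every outcome unchanged.
Holding the reachable choices fixed and varying the unreachable ones freely already gives 2 × 2 = 4 equivalent strategies.
No other strategy reproduces this row, so those 4 are the full class: Hi/g/E/z, Hi/g/E/w, Hi/f/E/z, Hi/f/E/w.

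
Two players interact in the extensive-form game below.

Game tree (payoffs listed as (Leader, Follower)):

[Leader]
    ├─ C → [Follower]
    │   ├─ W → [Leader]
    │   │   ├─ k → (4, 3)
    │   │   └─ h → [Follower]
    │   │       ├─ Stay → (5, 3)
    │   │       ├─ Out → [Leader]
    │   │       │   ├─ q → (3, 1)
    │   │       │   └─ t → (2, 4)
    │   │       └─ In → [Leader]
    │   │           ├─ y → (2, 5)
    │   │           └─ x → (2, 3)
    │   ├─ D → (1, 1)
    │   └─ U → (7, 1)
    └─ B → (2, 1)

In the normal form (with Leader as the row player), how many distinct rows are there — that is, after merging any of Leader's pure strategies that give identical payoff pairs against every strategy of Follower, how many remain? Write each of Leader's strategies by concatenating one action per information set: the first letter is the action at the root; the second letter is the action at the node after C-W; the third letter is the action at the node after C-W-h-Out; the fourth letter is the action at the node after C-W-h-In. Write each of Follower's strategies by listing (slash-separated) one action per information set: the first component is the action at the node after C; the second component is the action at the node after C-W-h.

Leader has 16 pure strategies: Ckqy, Ckqx, Ckty, Cktx, Chqy, Chqx, Chty, Chtx, Bkqy, Bkqx, Bkty, Bktx, Bhqy, Bhqx, Bhty, Bhtx. Columns: W/Stay, W/Out, W/In, D/Stay, D/Out, D/In, U/Stay, U/Out, U/In.
{Ckqy, Ckqx, Ckty, Cktx} → row (4,3) (4,3) (4,3) (1,1) (1,1) (1,1) (7,1) (7,1) (7,1)
{Chqy} → row (5,3) (3,1) (2,5) (1,1) (1,1) (1,1) (7,1) (7,1) (7,1)
{Chqx} → row (5,3) (3,1) (2,3) (1,1) (1,1) (1,1) (7,1) (7,1) (7,1)
{Chty} → row (5,3) (2,4) (2,5) (1,1) (1,1) (1,1) (7,1) (7,1) (7,1)
{Chtx} → row (5,3) (2,4) (2,3) (1,1) (1,1) (1,1) (7,1) (7,1) (7,1)
{Bkqy, Bkqx, Bkty, Bktx, Bhqy, Bhqx, Bhty, Bhtx} → row (2,1) (2,1) (2,1) (2,1) (2,1) (2,1) (2,1) (2,1) (2,1)
That's 6 distinct rows out of 16 strategies.

6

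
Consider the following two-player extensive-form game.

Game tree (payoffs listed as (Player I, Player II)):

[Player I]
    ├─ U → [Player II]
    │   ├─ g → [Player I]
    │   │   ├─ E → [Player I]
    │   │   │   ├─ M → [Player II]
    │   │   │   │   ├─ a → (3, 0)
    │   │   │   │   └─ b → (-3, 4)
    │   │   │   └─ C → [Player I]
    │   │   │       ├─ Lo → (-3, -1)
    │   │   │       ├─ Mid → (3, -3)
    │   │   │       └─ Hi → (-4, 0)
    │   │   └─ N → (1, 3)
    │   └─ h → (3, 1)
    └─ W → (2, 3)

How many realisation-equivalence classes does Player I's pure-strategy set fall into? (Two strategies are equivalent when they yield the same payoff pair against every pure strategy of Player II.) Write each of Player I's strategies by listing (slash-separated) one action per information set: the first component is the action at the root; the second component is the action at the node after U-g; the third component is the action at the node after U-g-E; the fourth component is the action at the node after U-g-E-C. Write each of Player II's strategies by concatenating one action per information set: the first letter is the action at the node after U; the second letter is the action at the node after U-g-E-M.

Player I has 24 pure strategies: U/E/M/Lo, U/E/M/Mid, U/E/M/Hi, U/E/C/Lo, U/E/C/Mid, U/E/C/Hi, U/N/M/Lo, U/N/M/Mid, U/N/M/Hi, U/N/C/Lo, U/N/C/Mid, U/N/C/Hi, W/E/M/Lo, W/E/M/Mid, W/E/M/Hi, W/E/C/Lo, W/E/C/Mid, W/E/C/Hi, W/N/M/Lo, W/N/M/Mid, W/N/M/Hi, W/N/C/Lo, W/N/C/Mid, W/N/C/Hi. Columns: ga, gb, ha, hb.
{U/E/M/Lo, U/E/M/Mid, U/E/M/Hi} → row (3,0) (-3,4) (3,1) (3,1)
{U/E/C/Lo} → row (-3,-1) (-3,-1) (3,1) (3,1)
{U/E/C/Mid} → row (3,-3) (3,-3) (3,1) (3,1)
{U/E/C/Hi} → row (-4,0) (-4,0) (3,1) (3,1)
{U/N/M/Lo, U/N/M/Mid, U/N/M/Hi, U/N/C/Lo, U/N/C/Mid, U/N/C/Hi} → row (1,3) (1,3) (3,1) (3,1)
{W/E/M/Lo, W/E/M/Mid, W/E/M/Hi, W/E/C/Lo, W/E/C/Mid, W/E/C/Hi, W/N/M/Lo, W/N/M/Mid, W/N/M/Hi, W/N/C/Lo, W/N/C/Mid, W/N/C/Hi} → row (2,3) (2,3) (2,3) (2,3)
That's 6 distinct rows out of 24 strategies.

6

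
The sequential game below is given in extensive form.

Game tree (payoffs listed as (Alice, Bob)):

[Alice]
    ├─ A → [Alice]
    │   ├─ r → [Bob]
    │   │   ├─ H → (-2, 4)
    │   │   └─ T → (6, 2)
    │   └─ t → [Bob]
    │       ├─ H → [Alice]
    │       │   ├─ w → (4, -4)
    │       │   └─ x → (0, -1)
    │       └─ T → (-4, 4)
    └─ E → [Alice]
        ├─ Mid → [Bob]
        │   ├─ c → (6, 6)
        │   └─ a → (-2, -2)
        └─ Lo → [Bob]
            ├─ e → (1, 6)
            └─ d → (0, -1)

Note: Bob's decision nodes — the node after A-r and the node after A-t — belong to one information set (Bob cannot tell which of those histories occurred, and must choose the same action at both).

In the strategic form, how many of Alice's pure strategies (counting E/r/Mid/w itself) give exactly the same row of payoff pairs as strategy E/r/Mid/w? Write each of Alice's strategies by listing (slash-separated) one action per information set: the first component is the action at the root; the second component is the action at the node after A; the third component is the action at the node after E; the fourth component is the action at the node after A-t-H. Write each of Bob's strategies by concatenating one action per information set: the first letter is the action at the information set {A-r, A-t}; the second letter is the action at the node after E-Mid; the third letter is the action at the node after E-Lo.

Row for E/r/Mid/w (columns Hce, Hcd, Hae, Had, Tce, Tcd, Tae, Tad): (6,6) (6,6) (-2,-2) (-2,-2) (6,6) (6,6) (-2,-2) (-2,-2).
Under E/r/Mid/w, Alice's choice at the node after A and at the node after A-t-H can never be reached regardless of what Bob does, so varying those choices leaves every outcome unchanged.
Holding the reachable choices fixed and varying the unreachable ones freely already gives 2 × 2 = 4 equivalent strategies.
No other strategy reproduces this row, so those 4 are the full class: E/r/Mid/w, E/r/Mid/x, E/t/Mid/w, E/t/Mid/x.

4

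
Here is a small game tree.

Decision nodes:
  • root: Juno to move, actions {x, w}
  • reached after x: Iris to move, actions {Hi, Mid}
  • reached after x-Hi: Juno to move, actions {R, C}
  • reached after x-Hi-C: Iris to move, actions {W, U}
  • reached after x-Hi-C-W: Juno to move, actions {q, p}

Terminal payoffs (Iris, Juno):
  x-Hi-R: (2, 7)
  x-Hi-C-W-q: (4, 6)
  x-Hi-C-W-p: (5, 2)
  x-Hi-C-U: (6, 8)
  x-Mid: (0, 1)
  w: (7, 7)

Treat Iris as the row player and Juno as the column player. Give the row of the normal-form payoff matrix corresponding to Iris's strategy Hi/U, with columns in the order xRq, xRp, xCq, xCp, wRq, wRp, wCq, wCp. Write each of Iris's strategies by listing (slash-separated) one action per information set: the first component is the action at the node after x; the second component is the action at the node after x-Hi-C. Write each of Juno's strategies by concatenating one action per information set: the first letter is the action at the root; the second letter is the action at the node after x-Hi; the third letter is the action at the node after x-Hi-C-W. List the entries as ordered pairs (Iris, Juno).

(2,7) (2,7) (6,8) (6,8) (7,7) (7,7) (7,7) (7,7)

vs xRq: Juno plays x → Iris plays Hi at [x] → Juno plays R at [x-Hi] → (2, 7)
vs xRp: Juno plays x → Iris plays Hi at [x] → Juno plays R at [x-Hi] → (2, 7)
vs xCq: Juno plays x → Iris plays Hi at [x] → Juno plays C at [x-Hi] → Iris plays U at [x-Hi-C] → (6, 8)
vs xCp: Juno plays x → Iris plays Hi at [x] → Juno plays C at [x-Hi] → Iris plays U at [x-Hi-C] → (6, 8)
vs wRq: Juno plays w → (7, 7)
vs wRp: Juno plays w → (7, 7)
vs wCq: Juno plays w → (7, 7)
vs wCp: Juno plays w → (7, 7)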